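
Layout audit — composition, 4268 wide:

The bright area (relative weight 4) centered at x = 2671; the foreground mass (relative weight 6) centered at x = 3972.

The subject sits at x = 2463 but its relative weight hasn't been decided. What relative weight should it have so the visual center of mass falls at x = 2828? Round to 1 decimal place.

Existing Σw = 10 (4 + 6); existing moment 4·2671 + 6·3972 = 34516.
Set Σw·x/Σw = 2828: (34516 + 2463w) = 2828·(10 + w).
Solving: w = (2828·10 − 34516) / (2463 − 2828) = -6236 / -365 ≈ 17.08.

w ≈ 17.1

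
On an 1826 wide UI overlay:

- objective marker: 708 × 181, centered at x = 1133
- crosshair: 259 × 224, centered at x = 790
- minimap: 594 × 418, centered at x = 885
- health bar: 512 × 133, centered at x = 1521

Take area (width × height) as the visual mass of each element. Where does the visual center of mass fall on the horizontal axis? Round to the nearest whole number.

Areas: objective marker 708·181 = 128148, crosshair 259·224 = 58016, minimap 594·418 = 248292, health bar 512·133 = 68096. Total weight = 502552.
Σw·x = 128148·1133 + 58016·790 + 248292·885 + 68096·1521 = 514336760, so x̄ = 514336760/502552 ≈ 1023.45.

x ≈ 1023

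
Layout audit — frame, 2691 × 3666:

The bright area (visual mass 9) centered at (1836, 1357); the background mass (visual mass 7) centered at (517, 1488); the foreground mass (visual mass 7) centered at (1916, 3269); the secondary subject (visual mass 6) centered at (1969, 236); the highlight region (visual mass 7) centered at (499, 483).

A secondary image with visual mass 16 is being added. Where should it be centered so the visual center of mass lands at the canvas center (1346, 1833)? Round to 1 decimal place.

(1320.6, 2812.9)

With the secondary image, Σw becomes 9 + 7 + 7 + 6 + 7 + 16 = 52.
x: need Σw·x = 52·1346 = 69992. Existing = 9·1836 + 7·517 + 7·1916 + 6·1969 + 7·499 = 48862. Remainder 21130 / 16 ≈ 1320.62.
y: need Σw·y = 52·1833 = 95316. Existing = 9·1357 + 7·1488 + 7·3269 + 6·236 + 7·483 = 50309. Remainder 45007 / 16 ≈ 2812.94.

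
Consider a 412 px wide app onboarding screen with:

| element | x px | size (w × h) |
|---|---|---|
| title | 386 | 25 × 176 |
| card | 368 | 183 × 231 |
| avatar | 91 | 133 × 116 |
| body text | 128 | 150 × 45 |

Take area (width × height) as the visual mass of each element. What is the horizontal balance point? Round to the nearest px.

x ≈ 284

Taking area as weight: title 25·176 = 4400, card 183·231 = 42273, avatar 133·116 = 15428, body text 150·45 = 6750. Sum 68851.
x: (4400·386 + 42273·368 + 15428·91 + 6750·128) / 68851 = 19522812 / 68851 ≈ 283.55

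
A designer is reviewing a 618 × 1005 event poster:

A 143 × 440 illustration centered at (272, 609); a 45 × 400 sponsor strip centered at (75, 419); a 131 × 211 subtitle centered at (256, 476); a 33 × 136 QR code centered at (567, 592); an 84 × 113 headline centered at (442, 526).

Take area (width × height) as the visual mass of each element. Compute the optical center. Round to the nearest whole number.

(263, 544)

Areas: illustration 143·440 = 62920, sponsor strip 45·400 = 18000, subtitle 131·211 = 27641, QR code 33·136 = 4488, headline 84·113 = 9492. Total weight = 122541.
x: (62920·272 + 18000·75 + 27641·256 + 4488·567 + 9492·442) / 122541 = 32280496 / 122541 ≈ 263.43
y: (62920·609 + 18000·419 + 27641·476 + 4488·592 + 9492·526) / 122541 = 66667084 / 122541 ≈ 544.04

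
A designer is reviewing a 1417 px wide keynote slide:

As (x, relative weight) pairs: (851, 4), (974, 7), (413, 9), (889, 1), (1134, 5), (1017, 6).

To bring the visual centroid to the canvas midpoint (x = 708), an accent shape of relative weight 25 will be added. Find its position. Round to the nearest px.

With the accent shape, Σw becomes 4 + 7 + 9 + 1 + 5 + 6 + 25 = 57.
x: target moment 57×708 = 40356; current 4·851 + 7·974 + 9·413 + 1·889 + 5·1134 + 6·1017 = 26600; the accent shape supplies 13756, so x = 13756/25 ≈ 550.24.

x ≈ 550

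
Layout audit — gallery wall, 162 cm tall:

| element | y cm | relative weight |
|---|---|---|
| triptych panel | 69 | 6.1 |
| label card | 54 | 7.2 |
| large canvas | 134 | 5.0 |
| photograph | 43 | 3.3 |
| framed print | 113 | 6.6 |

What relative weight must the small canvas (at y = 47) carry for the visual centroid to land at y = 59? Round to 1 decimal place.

w ≈ 58.6

Existing Σw = 28.2 (6.1 + 7.2 + 5.0 + 3.3 + 6.6); existing moment 6.1·69 + 7.2·54 + 5.0·134 + 3.3·43 + 6.6·113 = 2367.4.
For the centroid to hit 59: (2367.4 + w·47) / (28.2 + w) = 59.
Rearranging, w·(47 − 59) = 59·28.2 − 2367.4 = -703.6, so w ≈ -703.6/-12 = 58.63.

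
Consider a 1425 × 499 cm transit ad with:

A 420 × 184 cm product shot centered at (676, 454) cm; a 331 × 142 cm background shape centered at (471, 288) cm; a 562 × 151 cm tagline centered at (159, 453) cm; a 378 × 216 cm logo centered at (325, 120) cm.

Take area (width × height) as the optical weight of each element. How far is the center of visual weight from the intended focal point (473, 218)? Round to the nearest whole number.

≈ 140 cm

Areas: product shot 420·184 = 77280, background shape 331·142 = 47002, tagline 562·151 = 84862, logo 378·216 = 81648. Total weight = 290792.
Σw·x = 77280·676 + 47002·471 + 84862·159 + 81648·325 = 114407880, so x̄ = 114407880/290792 ≈ 393.44.
Σw·y = 77280·454 + 47002·288 + 84862·453 + 81648·120 = 96861942, so ȳ = 96861942/290792 ≈ 333.10.
From (473, 218): dx = -79.56, dy = 115.10, so the distance is √(dx²+dy²) ≈ 139.92.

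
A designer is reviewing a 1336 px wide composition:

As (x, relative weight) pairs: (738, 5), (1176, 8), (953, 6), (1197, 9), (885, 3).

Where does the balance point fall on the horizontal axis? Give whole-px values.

x ≈ 1040

Σw = 5 + 8 + 6 + 9 + 3 = 31.
x: (5·738 + 8·1176 + 6·953 + 9·1197 + 3·885) / 31 = 32244 / 31 ≈ 1040.13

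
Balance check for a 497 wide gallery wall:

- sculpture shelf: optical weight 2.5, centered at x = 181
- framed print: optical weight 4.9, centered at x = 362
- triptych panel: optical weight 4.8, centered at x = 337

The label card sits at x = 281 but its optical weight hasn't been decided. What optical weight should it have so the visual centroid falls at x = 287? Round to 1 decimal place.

w ≈ 57.1

Known weights sum to 2.5 + 4.9 + 4.8 = 12.2; their moment is 2.5·181 + 4.9·362 + 4.8·337 = 3843.9.
Balance at x = 287 requires (3843.9 + w·281) / (12.2 + w) = 287.
So w = (287·12.2 − 3843.9)/(281 − 287) = -342.5/-6 ≈ 57.08.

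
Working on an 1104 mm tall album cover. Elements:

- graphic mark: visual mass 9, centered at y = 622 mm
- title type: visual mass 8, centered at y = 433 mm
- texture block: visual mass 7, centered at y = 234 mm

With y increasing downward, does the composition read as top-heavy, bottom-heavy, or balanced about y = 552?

top-heavy

Σw = 9 + 8 + 7 = 24.
Σw·y = 9·622 + 8·433 + 7·234 = 10700, so ȳ = 10700/24 ≈ 445.83.
445.8 lies above (smaller y than) the midline 552, so the layout is top-heavy.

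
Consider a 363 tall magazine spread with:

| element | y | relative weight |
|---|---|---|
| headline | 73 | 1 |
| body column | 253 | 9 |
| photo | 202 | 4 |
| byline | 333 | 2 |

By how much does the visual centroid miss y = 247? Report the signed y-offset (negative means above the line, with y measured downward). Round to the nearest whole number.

≈ -8

Total weight = 1 + 9 + 4 + 2 = 16.
y: (1·73 + 9·253 + 4·202 + 2·333) / 16 = 3824 / 16 ≈ 239.00
Difference: 239.00 − 247 ≈ -8.00.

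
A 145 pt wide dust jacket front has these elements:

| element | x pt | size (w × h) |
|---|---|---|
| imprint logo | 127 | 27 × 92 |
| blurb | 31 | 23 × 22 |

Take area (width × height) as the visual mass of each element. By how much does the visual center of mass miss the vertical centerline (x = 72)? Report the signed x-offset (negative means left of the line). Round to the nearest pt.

≈ 39 pt

Areas: imprint logo 27·92 = 2484, blurb 23·22 = 506. Total weight = 2990.
Σw·x = 2484·127 + 506·31 = 331154, so x̄ = 331154/2990 ≈ 110.75.
Difference: 110.75 − 72 ≈ 38.75.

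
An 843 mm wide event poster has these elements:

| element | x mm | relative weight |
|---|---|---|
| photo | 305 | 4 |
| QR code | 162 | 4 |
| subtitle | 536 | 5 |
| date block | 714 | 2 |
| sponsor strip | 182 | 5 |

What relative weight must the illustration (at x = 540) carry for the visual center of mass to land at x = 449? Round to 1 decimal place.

Existing Σw = 20 (4 + 4 + 5 + 2 + 5); existing moment 4·305 + 4·162 + 5·536 + 2·714 + 5·182 = 6886.
Set Σw·x/Σw = 449: (6886 + 540w) = 449·(20 + w).
Rearranging, w·(540 − 449) = 449·20 − 6886 = 2094, so w ≈ 2094/91 = 23.01.

w ≈ 23.0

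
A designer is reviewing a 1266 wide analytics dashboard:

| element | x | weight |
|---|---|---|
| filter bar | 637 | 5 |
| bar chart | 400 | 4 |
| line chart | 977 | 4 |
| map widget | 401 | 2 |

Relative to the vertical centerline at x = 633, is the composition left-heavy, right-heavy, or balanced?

balanced

Weights sum to 5 + 4 + 4 + 2 = 15.
Σw·x = 5·637 + 4·400 + 4·977 + 2·401 = 9495, so x̄ = 9495/15 ≈ 633.00.
633.00 = 633 exactly: balanced.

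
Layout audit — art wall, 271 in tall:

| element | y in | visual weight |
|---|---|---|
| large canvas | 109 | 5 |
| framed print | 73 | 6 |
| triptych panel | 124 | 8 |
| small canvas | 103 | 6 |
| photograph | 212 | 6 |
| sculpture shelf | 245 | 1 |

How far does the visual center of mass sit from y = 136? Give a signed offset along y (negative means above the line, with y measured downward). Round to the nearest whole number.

Total weight = 5 + 6 + 8 + 6 + 6 + 1 = 32.
Σw·y = 4110; ȳ = 4110/32 ≈ 128.44.
Difference: 128.44 − 136 ≈ -7.56.

≈ -8 in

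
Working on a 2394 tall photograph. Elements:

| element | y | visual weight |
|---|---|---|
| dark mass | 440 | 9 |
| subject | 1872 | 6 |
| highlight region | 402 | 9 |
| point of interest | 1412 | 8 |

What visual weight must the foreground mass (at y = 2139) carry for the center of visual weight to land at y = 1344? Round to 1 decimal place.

Known weights sum to 9 + 6 + 9 + 8 = 32; their moment is 9·440 + 6·1872 + 9·402 + 8·1412 = 30106.
Set Σw·y/Σw = 1344: (30106 + 2139w) = 1344·(32 + w).
Rearranging, w·(2139 − 1344) = 1344·32 − 30106 = 12902, so w ≈ 12902/795 = 16.23.

w ≈ 16.2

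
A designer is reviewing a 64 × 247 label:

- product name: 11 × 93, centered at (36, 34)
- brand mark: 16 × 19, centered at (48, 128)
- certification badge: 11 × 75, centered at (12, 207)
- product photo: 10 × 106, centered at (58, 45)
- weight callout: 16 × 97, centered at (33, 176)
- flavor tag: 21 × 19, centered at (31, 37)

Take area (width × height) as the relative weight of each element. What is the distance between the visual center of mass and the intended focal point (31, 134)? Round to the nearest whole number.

≈ 22

Areas → weights: product name 11·93 = 1023, brand mark 16·19 = 304, certification badge 11·75 = 825, product photo 10·106 = 1060, weight callout 16·97 = 1552, flavor tag 21·19 = 399; Σw = 5163.
x: moment 186385 / weight 5163 ≈ 36.10
Σw·y = 580084; ȳ = 580084/5163 ≈ 112.35.
From (31, 134): dx = 5.10, dy = -21.65, so the distance is √(dx²+dy²) ≈ 22.24.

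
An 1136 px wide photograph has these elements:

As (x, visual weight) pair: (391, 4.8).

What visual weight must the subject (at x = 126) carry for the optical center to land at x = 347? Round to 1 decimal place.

w ≈ 1.0

The single fixed element contributes weight 4.8, moment 4.8·391 = 1876.8.
For the centroid to hit 347: (1876.8 + w·126) / (4.8 + w) = 347.
Rearranging, w·(126 − 347) = 347·4.8 − 1876.8 = -211.2, so w ≈ -211.2/-221 = 0.96.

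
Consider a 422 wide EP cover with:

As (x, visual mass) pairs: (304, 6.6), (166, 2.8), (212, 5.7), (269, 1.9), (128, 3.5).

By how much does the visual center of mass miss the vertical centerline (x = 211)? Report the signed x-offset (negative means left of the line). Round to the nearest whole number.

≈ 15

Total weight = 6.6 + 2.8 + 5.7 + 1.9 + 3.5 = 20.5.
x-moment: 6.6·304 + 2.8·166 + 5.7·212 + 1.9·269 + 3.5·128 = 4638.7; centroid 4638.7/20.5 ≈ 226.28.
Against x = 211, that's 226.28 − 211 = 15.28.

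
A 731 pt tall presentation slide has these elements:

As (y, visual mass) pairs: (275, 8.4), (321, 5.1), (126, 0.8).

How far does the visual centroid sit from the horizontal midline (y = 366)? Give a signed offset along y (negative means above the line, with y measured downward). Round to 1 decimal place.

Weights sum to 8.4 + 5.1 + 0.8 = 14.3.
y: (8.4·275 + 5.1·321 + 0.8·126) / 14.3 = 4047.9 / 14.3 ≈ 283.07
Difference: 283.07 − 366 ≈ -82.93.

≈ -82.9 pt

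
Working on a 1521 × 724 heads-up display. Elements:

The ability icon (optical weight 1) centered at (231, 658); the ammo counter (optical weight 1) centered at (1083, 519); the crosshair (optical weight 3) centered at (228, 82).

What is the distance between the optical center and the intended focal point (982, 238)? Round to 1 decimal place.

≈ 584.3

Weights sum to 1 + 1 + 3 = 5.
Σw·x = 1·231 + 1·1083 + 3·228 = 1998, so x̄ = 1998/5 ≈ 399.60.
Σw·y = 1·658 + 1·519 + 3·82 = 1423, so ȳ = 1423/5 ≈ 284.60.
From (982, 238): dx = -582.40, dy = 46.60, so the distance is √(dx²+dy²) ≈ 584.26.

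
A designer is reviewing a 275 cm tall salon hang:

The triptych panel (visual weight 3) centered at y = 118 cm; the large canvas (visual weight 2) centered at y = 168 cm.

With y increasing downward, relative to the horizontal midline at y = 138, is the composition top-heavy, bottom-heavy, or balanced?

Σw = 3 + 2 = 5.
y-moment: 3·118 + 2·168 = 690; centroid 690/5 ≈ 138.00.
That equals the midline 138 — balanced.

balanced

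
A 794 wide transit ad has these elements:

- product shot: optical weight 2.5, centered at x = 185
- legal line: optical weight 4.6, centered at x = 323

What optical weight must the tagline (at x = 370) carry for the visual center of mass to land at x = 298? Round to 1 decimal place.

Existing Σw = 7.1 (2.5 + 4.6); existing moment 2.5·185 + 4.6·323 = 1948.3.
Set Σw·x/Σw = 298: (1948.3 + 370w) = 298·(7.1 + w).
Rearranging, w·(370 − 298) = 298·7.1 − 1948.3 = 167.5, so w ≈ 167.5/72 = 2.33.

w ≈ 2.3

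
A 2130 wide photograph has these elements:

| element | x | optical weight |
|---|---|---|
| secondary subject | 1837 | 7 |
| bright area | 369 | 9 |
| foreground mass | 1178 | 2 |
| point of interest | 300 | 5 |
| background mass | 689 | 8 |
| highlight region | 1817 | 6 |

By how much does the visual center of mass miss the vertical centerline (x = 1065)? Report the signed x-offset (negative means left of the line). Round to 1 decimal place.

≈ -79.9

Σw = 7 + 9 + 2 + 5 + 8 + 6 = 37.
x-moment: 7·1837 + 9·369 + 2·1178 + 5·300 + 8·689 + 6·1817 = 36450; centroid 36450/37 ≈ 985.14.
Difference: 985.14 − 1065 ≈ -79.86.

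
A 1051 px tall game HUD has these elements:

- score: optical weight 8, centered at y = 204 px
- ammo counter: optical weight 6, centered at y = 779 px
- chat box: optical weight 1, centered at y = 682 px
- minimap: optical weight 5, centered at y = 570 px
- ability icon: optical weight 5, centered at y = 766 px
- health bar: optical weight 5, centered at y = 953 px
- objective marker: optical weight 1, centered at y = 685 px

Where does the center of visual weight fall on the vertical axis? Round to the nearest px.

y ≈ 617

Σw = 8 + 6 + 1 + 5 + 5 + 5 + 1 = 31.
y: moment 19118 / weight 31 ≈ 616.71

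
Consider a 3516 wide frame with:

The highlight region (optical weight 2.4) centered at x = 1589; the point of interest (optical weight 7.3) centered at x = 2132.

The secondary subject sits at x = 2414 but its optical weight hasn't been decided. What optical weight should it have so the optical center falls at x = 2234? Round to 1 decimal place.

Known weights sum to 2.4 + 7.3 = 9.7; their moment is 2.4·1589 + 7.3·2132 = 19377.2.
For the centroid to hit 2234: (19377.2 + w·2414) / (9.7 + w) = 2234.
Rearranging, w·(2414 − 2234) = 2234·9.7 − 19377.2 = 2292.6, so w ≈ 2292.6/180 = 12.74.

w ≈ 12.7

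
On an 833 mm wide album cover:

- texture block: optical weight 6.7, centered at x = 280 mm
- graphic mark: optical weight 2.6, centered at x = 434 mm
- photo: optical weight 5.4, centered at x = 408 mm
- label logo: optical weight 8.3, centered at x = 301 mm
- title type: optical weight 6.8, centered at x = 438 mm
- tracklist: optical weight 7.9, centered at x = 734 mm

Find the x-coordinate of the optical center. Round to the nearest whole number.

x ≈ 437

Σw = 6.7 + 2.6 + 5.4 + 8.3 + 6.8 + 7.9 = 37.7.
Σw·x = 16482.9; x̄ = 16482.9/37.7 ≈ 437.21.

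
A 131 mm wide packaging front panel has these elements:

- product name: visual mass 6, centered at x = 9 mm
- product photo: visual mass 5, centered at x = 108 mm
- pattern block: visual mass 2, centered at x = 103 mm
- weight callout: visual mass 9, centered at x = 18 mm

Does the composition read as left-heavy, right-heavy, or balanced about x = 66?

left-heavy

Weights sum to 6 + 5 + 2 + 9 = 22.
x-moment: 6·9 + 5·108 + 2·103 + 9·18 = 962; centroid 962/22 ≈ 43.73.
43.7 vs midline 66 → left-heavy.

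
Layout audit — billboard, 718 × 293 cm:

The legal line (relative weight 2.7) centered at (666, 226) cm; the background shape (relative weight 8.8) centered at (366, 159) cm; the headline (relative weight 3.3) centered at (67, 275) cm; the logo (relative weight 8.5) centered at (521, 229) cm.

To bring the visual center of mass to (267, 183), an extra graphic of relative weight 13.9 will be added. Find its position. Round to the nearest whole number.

New total weight: (2.7 + 8.8 + 3.3 + 8.5) + 13.9 = 37.2.
Along x: (9668.6 + 13.9·x) / 37.2 = 267 (existing moment 2.7·666 + 8.8·366 + 3.3·67 + 8.5·521 = 9668.6) ⇒ x = (9932.4 − 9668.6) / 13.9 ≈ 18.98.
Along y: (4863.4 + 13.9·y) / 37.2 = 183 (existing moment 2.7·226 + 8.8·159 + 3.3·275 + 8.5·229 = 4863.4) ⇒ y = (6807.6 − 4863.4) / 13.9 ≈ 139.87.

(19, 140)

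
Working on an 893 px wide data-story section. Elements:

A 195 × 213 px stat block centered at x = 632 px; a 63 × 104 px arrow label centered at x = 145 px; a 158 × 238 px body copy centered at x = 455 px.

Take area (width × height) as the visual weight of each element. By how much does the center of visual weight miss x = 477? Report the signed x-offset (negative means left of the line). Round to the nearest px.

≈ 40 px

Areas: stat block 195·213 = 41535, arrow label 63·104 = 6552, body copy 158·238 = 37604. Total weight = 85691.
x-moment: 41535·632 + 6552·145 + 37604·455 = 44309980; centroid 44309980/85691 ≈ 517.09.
Offset from x = 477: 517.09 − 477 ≈ 40.09.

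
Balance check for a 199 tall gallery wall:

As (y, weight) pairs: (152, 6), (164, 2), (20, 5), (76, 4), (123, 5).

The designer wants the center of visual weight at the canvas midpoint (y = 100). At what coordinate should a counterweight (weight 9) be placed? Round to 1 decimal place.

After adding the counterweight, total weight = 6 + 2 + 5 + 4 + 5 + 9 = 31.
y: target moment 31×100 = 3100; current 6·152 + 2·164 + 5·20 + 4·76 + 5·123 = 2259; the counterweight supplies 841, so y = 841/9 ≈ 93.44.

y ≈ 93.4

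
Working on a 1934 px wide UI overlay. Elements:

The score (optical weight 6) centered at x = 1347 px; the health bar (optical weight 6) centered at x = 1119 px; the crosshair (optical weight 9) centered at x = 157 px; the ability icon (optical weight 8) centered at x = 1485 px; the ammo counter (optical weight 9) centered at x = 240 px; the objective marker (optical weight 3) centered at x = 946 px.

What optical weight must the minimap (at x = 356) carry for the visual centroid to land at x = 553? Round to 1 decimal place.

Known weights sum to 6 + 6 + 9 + 8 + 9 + 3 = 41; their moment is 6·1347 + 6·1119 + 9·157 + 8·1485 + 9·240 + 3·946 = 33087.
Set Σw·x/Σw = 553: (33087 + 356w) = 553·(41 + w).
Solving: w = (553·41 − 33087) / (356 − 553) = -10414 / -197 ≈ 52.86.

w ≈ 52.9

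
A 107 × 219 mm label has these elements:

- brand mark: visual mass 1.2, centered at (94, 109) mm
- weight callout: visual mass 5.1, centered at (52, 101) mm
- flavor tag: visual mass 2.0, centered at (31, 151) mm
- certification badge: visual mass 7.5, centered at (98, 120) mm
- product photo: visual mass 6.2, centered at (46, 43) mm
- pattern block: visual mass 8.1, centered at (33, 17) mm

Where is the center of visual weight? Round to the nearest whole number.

(57, 75)

Weights sum to 1.2 + 5.1 + 2.0 + 7.5 + 6.2 + 8.1 = 30.1.
Σw·x = 1727.5; x̄ = 1727.5/30.1 ≈ 57.39.
y: moment 2252.2 / weight 30.1 ≈ 74.82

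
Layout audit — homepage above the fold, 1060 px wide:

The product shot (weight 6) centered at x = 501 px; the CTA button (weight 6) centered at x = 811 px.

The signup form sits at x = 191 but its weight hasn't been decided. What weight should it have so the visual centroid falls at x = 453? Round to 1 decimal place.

w ≈ 9.3

Known weights sum to 6 + 6 = 12; their moment is 6·501 + 6·811 = 7872.
For the centroid to hit 453: (7872 + w·191) / (12 + w) = 453.
So w = (453·12 − 7872)/(191 − 453) = -2436/-262 ≈ 9.30.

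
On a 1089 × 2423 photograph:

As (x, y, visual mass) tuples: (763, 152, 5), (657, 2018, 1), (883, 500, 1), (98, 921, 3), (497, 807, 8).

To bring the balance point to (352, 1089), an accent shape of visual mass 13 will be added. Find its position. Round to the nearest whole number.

(99, 1636)

New total weight: (5 + 1 + 1 + 3 + 8) + 13 = 31.
Along x: (9625 + 13·x) / 31 = 352 (existing moment 5·763 + 1·657 + 1·883 + 3·98 + 8·497 = 9625) ⇒ x = (10912 − 9625) / 13 ≈ 99.00.
Along y: (12497 + 13·y) / 31 = 1089 (existing moment 5·152 + 1·2018 + 1·500 + 3·921 + 8·807 = 12497) ⇒ y = (33759 − 12497) / 13 ≈ 1635.54.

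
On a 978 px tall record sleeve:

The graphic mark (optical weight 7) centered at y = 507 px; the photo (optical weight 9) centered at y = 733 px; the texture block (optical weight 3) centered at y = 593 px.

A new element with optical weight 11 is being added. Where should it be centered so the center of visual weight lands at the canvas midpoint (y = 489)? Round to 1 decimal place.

With the new element, Σw becomes 7 + 9 + 3 + 11 = 30.
Along y: (11925 + 11·y) / 30 = 489 (existing moment 7·507 + 9·733 + 3·593 = 11925) ⇒ y = (14670 − 11925) / 11 ≈ 249.55.

y ≈ 249.5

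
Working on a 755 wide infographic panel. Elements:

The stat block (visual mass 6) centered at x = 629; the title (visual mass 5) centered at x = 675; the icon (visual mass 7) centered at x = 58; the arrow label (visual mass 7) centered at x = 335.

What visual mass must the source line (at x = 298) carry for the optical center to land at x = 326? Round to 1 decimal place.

w ≈ 62.5

Fixed elements: Σw = 6 + 5 + 7 + 7 = 25, Σw·x = 6·629 + 5·675 + 7·58 + 7·335 = 9900.
Set Σw·x/Σw = 326: (9900 + 298w) = 326·(25 + w).
So w = (326·25 − 9900)/(298 − 326) = -1750/-28 ≈ 62.50.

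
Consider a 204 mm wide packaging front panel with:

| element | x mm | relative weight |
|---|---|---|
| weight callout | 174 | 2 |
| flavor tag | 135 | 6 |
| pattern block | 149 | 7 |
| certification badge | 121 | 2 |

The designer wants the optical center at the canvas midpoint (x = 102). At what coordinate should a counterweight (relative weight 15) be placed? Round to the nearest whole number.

x ≈ 55

New total weight: (2 + 6 + 7 + 2) + 15 = 32.
x: need Σw·x = 32·102 = 3264. Existing = 2·174 + 6·135 + 7·149 + 2·121 = 2443. Remainder 821 / 15 ≈ 54.73.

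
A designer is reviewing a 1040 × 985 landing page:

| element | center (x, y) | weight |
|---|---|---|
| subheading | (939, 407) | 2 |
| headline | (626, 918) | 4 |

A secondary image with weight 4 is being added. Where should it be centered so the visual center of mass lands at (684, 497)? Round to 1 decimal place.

(614.5, 121.0)

With the secondary image, Σw becomes 2 + 4 + 4 = 10.
Along x: (4382 + 4·x) / 10 = 684 (existing moment 2·939 + 4·626 = 4382) ⇒ x = (6840 − 4382) / 4 ≈ 614.50.
Along y: (4486 + 4·y) / 10 = 497 (existing moment 2·407 + 4·918 = 4486) ⇒ y = (4970 − 4486) / 4 ≈ 121.00.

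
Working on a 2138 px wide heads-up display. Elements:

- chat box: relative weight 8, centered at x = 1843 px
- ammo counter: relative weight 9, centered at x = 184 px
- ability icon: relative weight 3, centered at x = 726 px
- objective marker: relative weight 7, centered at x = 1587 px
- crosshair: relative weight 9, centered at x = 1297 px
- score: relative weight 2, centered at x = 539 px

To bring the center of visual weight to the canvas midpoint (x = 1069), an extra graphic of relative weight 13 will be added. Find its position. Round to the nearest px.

After adding the extra graphic, total weight = 8 + 9 + 3 + 7 + 9 + 2 + 13 = 51.
x: need Σw·x = 51·1069 = 54519. Existing = 8·1843 + 9·184 + 3·726 + 7·1587 + 9·1297 + 2·539 = 42438. Remainder 12081 / 13 ≈ 929.31.

x ≈ 929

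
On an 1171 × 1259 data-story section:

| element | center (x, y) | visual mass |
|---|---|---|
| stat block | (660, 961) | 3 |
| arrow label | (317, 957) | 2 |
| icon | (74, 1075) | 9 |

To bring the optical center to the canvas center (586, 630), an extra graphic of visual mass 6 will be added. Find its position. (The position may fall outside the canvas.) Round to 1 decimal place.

New total weight: (3 + 2 + 9) + 6 = 20.
Along x: (3280 + 6·x) / 20 = 586 (existing moment 3·660 + 2·317 + 9·74 = 3280) ⇒ x = (11720 − 3280) / 6 ≈ 1406.67.
Along y: (14472 + 6·y) / 20 = 630 (existing moment 3·961 + 2·957 + 9·1075 = 14472) ⇒ y = (12600 − 14472) / 6 ≈ -312.00.

(1406.7, -312.0)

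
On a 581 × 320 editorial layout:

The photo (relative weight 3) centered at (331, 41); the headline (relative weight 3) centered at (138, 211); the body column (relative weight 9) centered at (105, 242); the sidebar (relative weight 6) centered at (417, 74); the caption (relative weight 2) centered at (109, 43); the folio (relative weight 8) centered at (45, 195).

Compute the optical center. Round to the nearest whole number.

(175, 162)

Σw = 3 + 3 + 9 + 6 + 2 + 8 = 31.
Σw·x = 5432; x̄ = 5432/31 ≈ 175.23.
y: moment 5024 / weight 31 ≈ 162.06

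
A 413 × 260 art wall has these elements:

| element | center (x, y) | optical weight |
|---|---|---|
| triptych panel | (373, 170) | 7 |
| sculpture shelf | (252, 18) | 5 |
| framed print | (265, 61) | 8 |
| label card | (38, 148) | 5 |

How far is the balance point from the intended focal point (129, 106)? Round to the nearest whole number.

Σw = 7 + 5 + 8 + 5 = 25.
x: (7·373 + 5·252 + 8·265 + 5·38) / 25 = 6181 / 25 ≈ 247.24
y: (7·170 + 5·18 + 8·61 + 5·148) / 25 = 2508 / 25 ≈ 100.32
Offset from (129, 106): Δx ≈ 118.24, Δy ≈ -5.68; distance = √(Δx² + Δy²) ≈ 118.38.

≈ 118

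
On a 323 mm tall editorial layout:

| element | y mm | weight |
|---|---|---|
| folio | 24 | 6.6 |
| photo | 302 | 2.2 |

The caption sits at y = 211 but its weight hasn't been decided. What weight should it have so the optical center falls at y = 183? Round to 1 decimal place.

w ≈ 28.1

Fixed elements: Σw = 6.6 + 2.2 = 8.8, Σw·y = 6.6·24 + 2.2·302 = 822.8.
For the centroid to hit 183: (822.8 + w·211) / (8.8 + w) = 183.
So w = (183·8.8 − 822.8)/(211 − 183) = 787.6/28 ≈ 28.13.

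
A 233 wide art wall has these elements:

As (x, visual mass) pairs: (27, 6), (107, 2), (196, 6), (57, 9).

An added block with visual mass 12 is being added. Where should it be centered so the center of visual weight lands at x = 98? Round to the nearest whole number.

After adding the added block, total weight = 6 + 2 + 6 + 9 + 12 = 35.
x: target moment 35×98 = 3430; current 6·27 + 2·107 + 6·196 + 9·57 = 2065; the added block supplies 1365, so x = 1365/12 ≈ 113.75.

x ≈ 114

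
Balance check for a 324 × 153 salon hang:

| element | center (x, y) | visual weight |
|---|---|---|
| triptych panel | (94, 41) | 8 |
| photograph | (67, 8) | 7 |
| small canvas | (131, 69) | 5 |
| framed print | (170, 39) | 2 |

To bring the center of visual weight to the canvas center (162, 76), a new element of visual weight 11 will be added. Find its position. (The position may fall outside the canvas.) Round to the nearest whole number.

After adding the new element, total weight = 8 + 7 + 5 + 2 + 11 = 33.
Along x: (2216 + 11·x) / 33 = 162 (existing moment 8·94 + 7·67 + 5·131 + 2·170 = 2216) ⇒ x = (5346 − 2216) / 11 ≈ 284.55.
Along y: (807 + 11·y) / 33 = 76 (existing moment 8·41 + 7·8 + 5·69 + 2·39 = 807) ⇒ y = (2508 − 807) / 11 ≈ 154.64.

(285, 155)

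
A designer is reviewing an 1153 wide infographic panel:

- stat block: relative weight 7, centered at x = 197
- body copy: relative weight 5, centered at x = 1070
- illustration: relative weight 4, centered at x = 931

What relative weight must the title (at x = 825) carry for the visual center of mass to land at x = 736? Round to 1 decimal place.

Existing Σw = 16 (7 + 5 + 4); existing moment 7·197 + 5·1070 + 4·931 = 10453.
Set Σw·x/Σw = 736: (10453 + 825w) = 736·(16 + w).
Solving: w = (736·16 − 10453) / (825 − 736) = 1323 / 89 ≈ 14.87.

w ≈ 14.9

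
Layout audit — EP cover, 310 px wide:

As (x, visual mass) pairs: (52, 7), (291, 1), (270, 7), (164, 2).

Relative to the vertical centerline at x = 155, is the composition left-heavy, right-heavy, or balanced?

right-heavy

Weights sum to 7 + 1 + 7 + 2 = 17.
x: (7·52 + 1·291 + 7·270 + 2·164) / 17 = 2873 / 17 ≈ 169.00
169.0 vs midline 155 → right-heavy.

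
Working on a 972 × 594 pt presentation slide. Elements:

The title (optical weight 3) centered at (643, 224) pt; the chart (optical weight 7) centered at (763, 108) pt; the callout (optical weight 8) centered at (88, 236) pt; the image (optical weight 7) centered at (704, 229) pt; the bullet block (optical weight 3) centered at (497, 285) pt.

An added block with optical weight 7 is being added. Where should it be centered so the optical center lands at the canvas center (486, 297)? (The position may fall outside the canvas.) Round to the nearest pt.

After adding the added block, total weight = 3 + 7 + 8 + 7 + 3 + 7 = 35.
Along x: (14393 + 7·x) / 35 = 486 (existing moment 3·643 + 7·763 + 8·88 + 7·704 + 3·497 = 14393) ⇒ x = (17010 − 14393) / 7 ≈ 373.86.
Along y: (5774 + 7·y) / 35 = 297 (existing moment 3·224 + 7·108 + 8·236 + 7·229 + 3·285 = 5774) ⇒ y = (10395 − 5774) / 7 ≈ 660.14.

(374, 660)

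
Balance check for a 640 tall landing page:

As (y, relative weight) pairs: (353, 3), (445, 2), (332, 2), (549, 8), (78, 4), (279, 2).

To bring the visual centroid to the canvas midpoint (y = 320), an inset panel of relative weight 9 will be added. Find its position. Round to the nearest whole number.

y ≈ 192

With the inset panel, Σw becomes 3 + 2 + 2 + 8 + 4 + 2 + 9 = 30.
y: need Σw·y = 30·320 = 9600. Existing = 3·353 + 2·445 + 2·332 + 8·549 + 4·78 + 2·279 = 7875. Remainder 1725 / 9 ≈ 191.67.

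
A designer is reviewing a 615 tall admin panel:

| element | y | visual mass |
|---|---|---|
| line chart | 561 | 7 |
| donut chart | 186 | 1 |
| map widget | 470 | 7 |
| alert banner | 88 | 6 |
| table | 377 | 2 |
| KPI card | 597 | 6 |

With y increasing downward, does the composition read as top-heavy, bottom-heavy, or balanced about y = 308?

bottom-heavy

Weights sum to 7 + 1 + 7 + 6 + 2 + 6 = 29.
y: moment 12267 / weight 29 ≈ 423.00
Since 423.0 is below (larger y than) 308, the composition reads bottom-heavy.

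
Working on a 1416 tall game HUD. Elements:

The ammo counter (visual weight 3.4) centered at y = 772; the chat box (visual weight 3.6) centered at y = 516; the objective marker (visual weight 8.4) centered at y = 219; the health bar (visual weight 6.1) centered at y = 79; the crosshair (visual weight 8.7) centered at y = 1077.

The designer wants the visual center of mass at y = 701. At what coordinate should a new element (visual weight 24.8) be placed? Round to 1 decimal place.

y ≈ 902.5

New total weight: (3.4 + 3.6 + 8.4 + 6.1 + 8.7) + 24.8 = 55.0.
y: target moment 55.0×701 = 38555.0; current 3.4·772 + 3.6·516 + 8.4·219 + 6.1·79 + 8.7·1077 = 16173.8; the new element supplies 22381.2, so y = 22381.2/24.8 ≈ 902.47.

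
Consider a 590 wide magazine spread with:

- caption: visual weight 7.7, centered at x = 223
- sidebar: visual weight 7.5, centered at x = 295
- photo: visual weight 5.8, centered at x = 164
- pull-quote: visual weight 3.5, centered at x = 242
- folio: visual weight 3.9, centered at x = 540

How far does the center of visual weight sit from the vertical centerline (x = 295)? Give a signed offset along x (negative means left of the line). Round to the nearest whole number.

Σw = 7.7 + 7.5 + 5.8 + 3.5 + 3.9 = 28.4.
x: (7.7·223 + 7.5·295 + 5.8·164 + 3.5·242 + 3.9·540) / 28.4 = 7833.8 / 28.4 ≈ 275.84
Against x = 295, that's 275.84 − 295 = -19.16.

≈ -19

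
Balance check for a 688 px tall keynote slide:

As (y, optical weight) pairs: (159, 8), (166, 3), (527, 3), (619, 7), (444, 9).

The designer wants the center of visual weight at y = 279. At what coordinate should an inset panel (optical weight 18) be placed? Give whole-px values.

y ≈ 95

With the inset panel, Σw becomes 8 + 3 + 3 + 7 + 9 + 18 = 48.
y: need Σw·y = 48·279 = 13392. Existing = 8·159 + 3·166 + 3·527 + 7·619 + 9·444 = 11680. Remainder 1712 / 18 ≈ 95.11.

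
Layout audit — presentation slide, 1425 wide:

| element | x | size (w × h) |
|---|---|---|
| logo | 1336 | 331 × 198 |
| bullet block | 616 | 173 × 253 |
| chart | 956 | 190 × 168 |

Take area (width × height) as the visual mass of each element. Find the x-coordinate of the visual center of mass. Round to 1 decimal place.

x ≈ 1027.0

Taking area as weight: logo 331·198 = 65538, bullet block 173·253 = 43769, chart 190·168 = 31920. Sum 141227.
x-moment: 65538·1336 + 43769·616 + 31920·956 = 145035992; centroid 145035992/141227 ≈ 1026.97.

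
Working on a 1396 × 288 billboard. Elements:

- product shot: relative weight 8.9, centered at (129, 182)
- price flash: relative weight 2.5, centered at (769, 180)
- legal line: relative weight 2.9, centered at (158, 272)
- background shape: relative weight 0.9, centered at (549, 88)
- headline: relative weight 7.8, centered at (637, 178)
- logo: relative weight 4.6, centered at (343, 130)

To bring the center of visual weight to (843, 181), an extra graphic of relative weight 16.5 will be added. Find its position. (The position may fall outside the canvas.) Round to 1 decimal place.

(1612.5, 185.3)

With the extra graphic, Σw becomes 8.9 + 2.5 + 2.9 + 0.9 + 7.8 + 4.6 + 16.5 = 44.1.
x: need Σw·x = 44.1·843 = 37176.3. Existing = 8.9·129 + 2.5·769 + 2.9·158 + 0.9·549 + 7.8·637 + 4.6·343 = 10569.3. Remainder 26607.0 / 16.5 ≈ 1612.55.
y: need Σw·y = 44.1·181 = 7982.1. Existing = 8.9·182 + 2.5·180 + 2.9·272 + 0.9·88 + 7.8·178 + 4.6·130 = 4924.2. Remainder 3057.9 / 16.5 ≈ 185.33.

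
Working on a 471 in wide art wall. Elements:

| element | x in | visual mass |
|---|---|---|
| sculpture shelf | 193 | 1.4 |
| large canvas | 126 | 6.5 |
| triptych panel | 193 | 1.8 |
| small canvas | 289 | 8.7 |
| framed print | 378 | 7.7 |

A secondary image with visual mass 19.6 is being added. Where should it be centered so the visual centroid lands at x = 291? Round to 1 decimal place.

New total weight: (1.4 + 6.5 + 1.8 + 8.7 + 7.7) + 19.6 = 45.7.
x: need Σw·x = 45.7·291 = 13298.7. Existing = 1.4·193 + 6.5·126 + 1.8·193 + 8.7·289 + 7.7·378 = 6861.5. Remainder 6437.2 / 19.6 ≈ 328.43.

x ≈ 328.4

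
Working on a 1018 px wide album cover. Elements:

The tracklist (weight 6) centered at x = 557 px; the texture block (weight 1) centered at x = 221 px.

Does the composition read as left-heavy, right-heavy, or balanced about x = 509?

Σw = 6 + 1 = 7.
x-moment: 6·557 + 1·221 = 3563; centroid 3563/7 ≈ 509.00.
The centroid 509.00 matches the midline at 509, so the layout is balanced.

balanced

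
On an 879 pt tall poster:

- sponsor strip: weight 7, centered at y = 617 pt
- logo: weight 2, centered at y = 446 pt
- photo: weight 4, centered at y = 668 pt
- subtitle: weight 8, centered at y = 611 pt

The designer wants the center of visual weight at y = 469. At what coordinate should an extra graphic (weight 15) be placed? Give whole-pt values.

New total weight: (7 + 2 + 4 + 8) + 15 = 36.
y: target moment 36×469 = 16884; current 7·617 + 2·446 + 4·668 + 8·611 = 12771; the extra graphic supplies 4113, so y = 4113/15 ≈ 274.20.

y ≈ 274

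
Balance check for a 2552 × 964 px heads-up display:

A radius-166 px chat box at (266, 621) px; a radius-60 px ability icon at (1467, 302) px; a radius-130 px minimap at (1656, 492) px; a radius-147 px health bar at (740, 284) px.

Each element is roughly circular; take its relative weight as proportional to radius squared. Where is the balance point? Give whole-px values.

Weights ∝ r²: chat box 166² = 27556, ability icon 60² = 3600, minimap 130² = 16900, health bar 147² = 21609; Σw = 69665.
x-moment: 27556·266 + 3600·1467 + 16900·1656 + 21609·740 = 56588156; centroid 56588156/69665 ≈ 812.29.
y-moment: 27556·621 + 3600·302 + 16900·492 + 21609·284 = 32651232; centroid 32651232/69665 ≈ 468.69.

(812, 469)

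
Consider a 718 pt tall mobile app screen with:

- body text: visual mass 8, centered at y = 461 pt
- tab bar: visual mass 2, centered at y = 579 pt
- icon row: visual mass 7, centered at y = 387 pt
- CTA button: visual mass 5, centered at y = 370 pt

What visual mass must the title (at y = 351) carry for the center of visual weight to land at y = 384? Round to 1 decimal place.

Existing Σw = 22 (8 + 2 + 7 + 5); existing moment 8·461 + 2·579 + 7·387 + 5·370 = 9405.
Set Σw·y/Σw = 384: (9405 + 351w) = 384·(22 + w).
Rearranging, w·(351 − 384) = 384·22 − 9405 = -957, so w ≈ -957/-33 = 29.00.

w ≈ 29.0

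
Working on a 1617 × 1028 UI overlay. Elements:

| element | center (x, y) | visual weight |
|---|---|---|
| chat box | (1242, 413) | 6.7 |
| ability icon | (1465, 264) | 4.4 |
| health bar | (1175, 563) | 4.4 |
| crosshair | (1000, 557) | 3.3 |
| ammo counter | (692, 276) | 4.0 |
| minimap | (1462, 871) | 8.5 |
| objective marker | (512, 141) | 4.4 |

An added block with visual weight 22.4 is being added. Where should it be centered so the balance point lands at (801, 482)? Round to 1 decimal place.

(261.3, 474.7)

With the added block, Σw becomes 6.7 + 4.4 + 4.4 + 3.3 + 4.0 + 8.5 + 4.4 + 22.4 = 58.1.
x: target moment 58.1×801 = 46538.1; current 6.7·1242 + 4.4·1465 + 4.4·1175 + 3.3·1000 + 4.0·692 + 8.5·1462 + 4.4·512 = 40685.2; the added block supplies 5852.9, so x = 5852.9/22.4 ≈ 261.29.
y: target moment 58.1×482 = 28004.2; current 6.7·413 + 4.4·264 + 4.4·563 + 3.3·557 + 4.0·276 + 8.5·871 + 4.4·141 = 17371.9; the added block supplies 10632.3, so y = 10632.3/22.4 ≈ 474.66.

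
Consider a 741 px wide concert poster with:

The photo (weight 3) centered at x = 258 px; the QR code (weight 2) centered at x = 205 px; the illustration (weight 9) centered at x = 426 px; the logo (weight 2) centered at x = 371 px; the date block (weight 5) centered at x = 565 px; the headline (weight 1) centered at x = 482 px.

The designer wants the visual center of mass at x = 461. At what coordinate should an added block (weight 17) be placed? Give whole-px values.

x ≈ 524

With the added block, Σw becomes 3 + 2 + 9 + 2 + 5 + 1 + 17 = 39.
x: need Σw·x = 39·461 = 17979. Existing = 3·258 + 2·205 + 9·426 + 2·371 + 5·565 + 1·482 = 9067. Remainder 8912 / 17 ≈ 524.24.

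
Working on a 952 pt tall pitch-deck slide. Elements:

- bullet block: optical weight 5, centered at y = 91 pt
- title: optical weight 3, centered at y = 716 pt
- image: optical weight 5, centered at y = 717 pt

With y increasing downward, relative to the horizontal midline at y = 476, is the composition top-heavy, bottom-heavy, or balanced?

balanced

Total weight = 5 + 3 + 5 = 13.
y-moment: 5·91 + 3·716 + 5·717 = 6188; centroid 6188/13 ≈ 476.00.
That equals the midline 476 — balanced.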